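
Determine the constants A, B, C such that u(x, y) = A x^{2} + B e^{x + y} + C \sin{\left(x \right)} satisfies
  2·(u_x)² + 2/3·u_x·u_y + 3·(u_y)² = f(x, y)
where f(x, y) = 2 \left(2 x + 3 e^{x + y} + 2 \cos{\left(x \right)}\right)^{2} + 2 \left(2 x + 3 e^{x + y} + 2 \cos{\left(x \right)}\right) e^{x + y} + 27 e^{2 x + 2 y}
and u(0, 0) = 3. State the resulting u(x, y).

Answer: u(x, y) = x^{2} + 3 e^{x + y} + 2 \sin{\left(x \right)}

Derivation:
Substitute the ansatz u = A x^{2} + B e^{x + y} + C \sin{\left(x \right)} into the left-hand side.
Derivatives of the ansatz:
  u_x = 2 A x + B e^{x} e^{y} + C \cos{\left(x \right)}
  u_y = B e^{x} e^{y}
Term by term:
  2·(u_x)² = 8 A^{2} x^{2} + 8 A B x e^{x} e^{y} + 8 A C x \cos{\left(x \right)} + 2 B^{2} e^{2 x} e^{2 y} + 4 B C e^{x} e^{y} \cos{\left(x \right)} + 2 C^{2} \cos^{2}{\left(x \right)}
  2/3·u_x·u_y = \frac{4 A B x e^{x} e^{y}}{3} + \frac{2 B^{2} e^{2 x} e^{2 y}}{3} + \frac{2 B C e^{x} e^{y} \cos{\left(x \right)}}{3}
  3·(u_y)² = 3 B^{2} e^{2 x} e^{2 y}
So the left-hand side equals
  8 A^{2} x^{2} + \frac{28 A B x e^{x} e^{y}}{3} + 8 A C x \cos{\left(x \right)} + \frac{17 B^{2} e^{2 x} e^{2 y}}{3} + \frac{14 B C e^{x} e^{y} \cos{\left(x \right)}}{3} + 2 C^{2} \cos^{2}{\left(x \right)}
This must equal f(x, y) identically; expanded, f = 8 x^{2} + 28 x e^{x} e^{y} + 16 x \cos{\left(x \right)} + 51 e^{2 x} e^{2 y} + 28 e^{x} e^{y} \cos{\left(x \right)} + 8 \cos^{2}{\left(x \right)}.
Matching coefficients of the independent functions:
  [x^{2}]:  8 A^{2} = 8
  [x \cos{\left(x \right)}]:  8 A C = 16
  [e^{2 x} e^{2 y}]:  \frac{17 B^{2}}{3} = 51
  [x e^{x} e^{y}]:  \frac{28 A B}{3} = 28
  [e^{x} e^{y} \cos{\left(x \right)}]:  \frac{14 B C}{3} = 28
  [\cos^{2}{\left(x \right)}]:  2 C^{2} = 8
These equations allow (A, B, C) = (-1, -3, -2) or (1, 3, 2).
Impose the point condition(s):
  u(0, 0) = 3  ⟹  B = 3
Only A = 1, B = 3, C = 2 satisfies everything.
Hence u(x, y) = x^{2} + 3 e^{x + y} + 2 \sin{\left(x \right)}.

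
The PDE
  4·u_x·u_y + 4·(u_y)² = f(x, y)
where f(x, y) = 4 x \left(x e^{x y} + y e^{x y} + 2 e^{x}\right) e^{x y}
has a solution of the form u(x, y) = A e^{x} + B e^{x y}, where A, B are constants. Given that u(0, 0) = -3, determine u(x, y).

Answer: u(x, y) = - 2 e^{x} - e^{x y}

Derivation:
Substitute the ansatz u = A e^{x} + B e^{x y} into the left-hand side.
Derivatives of the ansatz:
  u_x = A e^{x} + B y e^{x y}
  u_y = B x e^{x y}
Term by term:
  4·u_x·u_y = 4 A B x e^{x} e^{x y} + 4 B^{2} x y e^{2 x y}
  4·(u_y)² = 4 B^{2} x^{2} e^{2 x y}
So the left-hand side equals
  4 A B x e^{x} e^{x y} + 4 B^{2} x^{2} e^{2 x y} + 4 B^{2} x y e^{2 x y}
This must equal f(x, y) identically; expanded, f = 4 x^{2} e^{2 x y} + 4 x y e^{2 x y} + 8 x e^{x} e^{x y}.
Matching coefficients of the independent functions:
  [x^{2} e^{2 x y}, x y e^{2 x y}]:  4 B^{2} = 4
  [x e^{x} e^{x y}]:  4 A B = 8
These equations allow (A, B) = (-2, -1) or (2, 1).
Impose the point condition(s):
  u(0, 0) = -3  ⟹  A + B = -3
Only A = -2, B = -1 satisfies everything.
Hence u(x, y) = - 2 e^{x} - e^{x y}.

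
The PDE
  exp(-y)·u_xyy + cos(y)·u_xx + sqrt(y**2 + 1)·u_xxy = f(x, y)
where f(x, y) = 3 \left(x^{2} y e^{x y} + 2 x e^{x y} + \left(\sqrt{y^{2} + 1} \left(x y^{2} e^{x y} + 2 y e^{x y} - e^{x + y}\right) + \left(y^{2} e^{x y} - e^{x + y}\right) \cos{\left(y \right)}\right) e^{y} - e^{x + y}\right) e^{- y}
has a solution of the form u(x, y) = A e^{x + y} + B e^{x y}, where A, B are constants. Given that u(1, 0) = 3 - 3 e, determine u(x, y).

Answer: u(x, y) = 3 e^{x y} - 3 e^{x + y}

Derivation:
Substitute the ansatz u = A e^{x + y} + B e^{x y} into the left-hand side.
Derivatives of the ansatz:
  u_xyy = A e^{x} e^{y} + B x^{2} y e^{x y} + 2 B x e^{x y}
  u_xx = A e^{x} e^{y} + B y^{2} e^{x y}
  u_xxy = A e^{x} e^{y} + B x y^{2} e^{x y} + 2 B y e^{x y}
Term by term:
  exp(-y)·u_xyy = A e^{x} + B x^{2} y e^{- y} e^{x y} + 2 B x e^{- y} e^{x y}
  cos(y)·u_xx = A e^{x} e^{y} \cos{\left(y \right)} + B y^{2} e^{x y} \cos{\left(y \right)}
  sqrt(y**2 + 1)·u_xxy = A \sqrt{y^{2} + 1} e^{x} e^{y} + B x y^{2} \sqrt{y^{2} + 1} e^{x y} + 2 B y \sqrt{y^{2} + 1} e^{x y}
So the left-hand side equals
  A \sqrt{y^{2} + 1} e^{x} e^{y} + A e^{x} e^{y} \cos{\left(y \right)} + A e^{x} + B x^{2} y e^{- y} e^{x y} + B x y^{2} \sqrt{y^{2} + 1} e^{x y} + 2 B x e^{- y} e^{x y} + B y^{2} e^{x y} \cos{\left(y \right)} + 2 B y \sqrt{y^{2} + 1} e^{x y}
This must equal f(x, y) identically; expanded, f = 3 x^{2} y e^{- y} e^{x y} + 3 x y^{2} \sqrt{y^{2} + 1} e^{x y} + 6 x e^{- y} e^{x y} + 3 y^{2} e^{x y} \cos{\left(y \right)} + 6 y \sqrt{y^{2} + 1} e^{x y} - 3 \sqrt{y^{2} + 1} e^{x} e^{y} - 3 e^{x} e^{y} \cos{\left(y \right)} - 3 e^{x}.
Matching coefficients of the independent functions:
  [x e^{- y} e^{x y}, y \sqrt{y^{2} + 1} e^{x y}]:  2 B = 6
  [y^{2} e^{x y} \cos{\left(y \right)}, x y^{2} \sqrt{y^{2} + 1} e^{x y}, x^{2} y e^{- y} e^{x y}]:  B = 3
  [\sqrt{y^{2} + 1} e^{x} e^{y}, e^{x} e^{y} \cos{\left(y \right)}, e^{x}]:  A = -3
Solving: A = -3, B = 3.
Check against the point condition:
  u(1, 0) = 3 - 3 e  ⟹  e A + B = 3 - 3 e  ✓
Hence u(x, y) = 3 e^{x y} - 3 e^{x + y}.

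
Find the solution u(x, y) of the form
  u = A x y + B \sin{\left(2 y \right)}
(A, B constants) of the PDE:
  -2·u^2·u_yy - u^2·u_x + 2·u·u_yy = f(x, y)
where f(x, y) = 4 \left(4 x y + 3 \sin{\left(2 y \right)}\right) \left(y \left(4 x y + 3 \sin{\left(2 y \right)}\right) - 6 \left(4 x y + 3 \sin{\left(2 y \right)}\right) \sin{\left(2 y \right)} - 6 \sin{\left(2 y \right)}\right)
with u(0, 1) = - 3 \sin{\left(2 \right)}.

Substitute the ansatz u = A x y + B \sin{\left(2 y \right)} into the left-hand side.
Derivatives of the ansatz:
  u_yy = - 4 B \sin{\left(2 y \right)}
  u_x = A y
Term by term:
  -2·u^2·u_yy = 8 A^{2} B x^{2} y^{2} \sin{\left(2 y \right)} + 16 A B^{2} x y \sin^{2}{\left(2 y \right)} + 8 B^{3} \sin^{3}{\left(2 y \right)}
  -u^2·u_x = - A^{3} x^{2} y^{3} - 2 A^{2} B x y^{2} \sin{\left(2 y \right)} - A B^{2} y \sin^{2}{\left(2 y \right)}
  2·u·u_yy = - 8 A B x y \sin{\left(2 y \right)} - 8 B^{2} \sin^{2}{\left(2 y \right)}
So the left-hand side equals
  - A^{3} x^{2} y^{3} + 8 A^{2} B x^{2} y^{2} \sin{\left(2 y \right)} - 2 A^{2} B x y^{2} \sin{\left(2 y \right)} + 16 A B^{2} x y \sin^{2}{\left(2 y \right)} - A B^{2} y \sin^{2}{\left(2 y \right)} - 8 A B x y \sin{\left(2 y \right)} + 8 B^{3} \sin^{3}{\left(2 y \right)} - 8 B^{2} \sin^{2}{\left(2 y \right)}
This must equal f(x, y) identically; expanded, f = 64 x^{2} y^{3} - 384 x^{2} y^{2} \sin{\left(2 y \right)} + 96 x y^{2} \sin{\left(2 y \right)} - 576 x y \sin^{2}{\left(2 y \right)} - 96 x y \sin{\left(2 y \right)} + 36 y \sin^{2}{\left(2 y \right)} - 216 \sin^{3}{\left(2 y \right)} - 72 \sin^{2}{\left(2 y \right)}.
Matching coefficients of the independent functions:
  [x^{2} y^{3}]:  - A^{3} = 64
  [y \sin^{2}{\left(2 y \right)}]:  - A B^{2} = 36
  [x y \sin{\left(2 y \right)}]:  - 8 A B = -96
  [x y \sin^{2}{\left(2 y \right)}]:  16 A B^{2} = -576
  [x y^{2} \sin{\left(2 y \right)}]:  - 2 A^{2} B = 96
  [x^{2} y^{2} \sin{\left(2 y \right)}]:  8 A^{2} B = -384
  [\sin^{2}{\left(2 y \right)}]:  - 8 B^{2} = -72
  [\sin^{3}{\left(2 y \right)}]:  8 B^{3} = -216
Solving: A = -4, B = -3.
Check against the point condition:
  u(0, 1) = - 3 \sin{\left(2 \right)}  ⟹  B \sin{\left(2 \right)} = - 3 \sin{\left(2 \right)}  ✓
Hence u(x, y) = - 4 x y - 3 \sin{\left(2 y \right)}.

Answer: u(x, y) = - 4 x y - 3 \sin{\left(2 y \right)}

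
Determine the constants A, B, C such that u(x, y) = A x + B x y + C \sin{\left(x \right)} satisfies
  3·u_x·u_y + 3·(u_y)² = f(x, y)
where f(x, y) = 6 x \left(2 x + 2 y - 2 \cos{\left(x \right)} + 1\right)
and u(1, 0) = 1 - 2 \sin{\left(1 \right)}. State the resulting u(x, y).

Answer: u(x, y) = 2 x y + x - 2 \sin{\left(x \right)}

Derivation:
Substitute the ansatz u = A x + B x y + C \sin{\left(x \right)} into the left-hand side.
Derivatives of the ansatz:
  u_x = A + B y + C \cos{\left(x \right)}
  u_y = B x
Term by term:
  3·u_x·u_y = 3 A B x + 3 B^{2} x y + 3 B C x \cos{\left(x \right)}
  3·(u_y)² = 3 B^{2} x^{2}
So the left-hand side equals
  3 A B x + 3 B^{2} x^{2} + 3 B^{2} x y + 3 B C x \cos{\left(x \right)}
This must equal f(x, y) identically; expanded, f = 12 x^{2} + 12 x y - 12 x \cos{\left(x \right)} + 6 x.
Matching coefficients of the independent functions:
  [x]:  3 A B = 6
  [x^{2}, x y]:  3 B^{2} = 12
  [x \cos{\left(x \right)}]:  3 B C = -12
These equations allow (A, B, C) = (-1, -2, 2) or (1, 2, -2).
Impose the point condition(s):
  u(1, 0) = 1 - 2 \sin{\left(1 \right)}  ⟹  A + C \sin{\left(1 \right)} = 1 - 2 \sin{\left(1 \right)}
Only A = 1, B = 2, C = -2 satisfies everything.
Hence u(x, y) = 2 x y + x - 2 \sin{\left(x \right)}.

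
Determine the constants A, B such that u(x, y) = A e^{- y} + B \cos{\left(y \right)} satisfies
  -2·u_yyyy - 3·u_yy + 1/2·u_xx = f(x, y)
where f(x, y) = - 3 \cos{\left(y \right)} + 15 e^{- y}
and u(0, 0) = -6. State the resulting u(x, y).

Answer: u(x, y) = - 3 \cos{\left(y \right)} - 3 e^{- y}

Derivation:
Substitute the ansatz u = A e^{- y} + B \cos{\left(y \right)} into the left-hand side.
Derivatives of the ansatz:
  u_yyyy = A e^{- y} + B \cos{\left(y \right)}
  u_yy = A e^{- y} - B \cos{\left(y \right)}
  u_xx = 0
Term by term:
  -2·u_yyyy = - 2 A e^{- y} - 2 B \cos{\left(y \right)}
  -3·u_yy = - 3 A e^{- y} + 3 B \cos{\left(y \right)}
  1/2·u_xx = 0
So the left-hand side equals
  - 5 A e^{- y} + B \cos{\left(y \right)}
This must equal f(x, y) = - 3 \cos{\left(y \right)} + 15 e^{- y} identically.
Matching coefficients of the independent functions:
  [e^{- y}]:  - 5 A = 15
  [\cos{\left(y \right)}]:  B = -3
Solving: A = -3, B = -3.
Check against the point condition:
  u(0, 0) = -6  ⟹  A + B = -6  ✓
Hence u(x, y) = - 3 \cos{\left(y \right)} - 3 e^{- y}.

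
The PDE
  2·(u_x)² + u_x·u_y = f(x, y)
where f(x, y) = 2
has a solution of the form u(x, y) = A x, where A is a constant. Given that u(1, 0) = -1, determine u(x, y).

Substitute the ansatz u = A x into the left-hand side.
Derivatives of the ansatz:
  u_x = A
  u_y = 0
Term by term:
  2·(u_x)² = 2 A^{2}
  u_x·u_y = 0
So the left-hand side equals
  2 A^{2}
This must equal f(x, y) = 2 identically.
Matching coefficients of the independent functions:
  [constant term]:  2 A^{2} = 2
These equations allow (A) = (-1) or (1).
Impose the point condition(s):
  u(1, 0) = -1  ⟹  A = -1
Only A = -1 satisfies everything.
Hence u(x, y) = - x.

Answer: u(x, y) = - x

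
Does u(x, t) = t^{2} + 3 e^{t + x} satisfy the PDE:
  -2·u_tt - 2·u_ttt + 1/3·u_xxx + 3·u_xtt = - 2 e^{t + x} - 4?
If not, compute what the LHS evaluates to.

Evaluate each term of the left-hand side for u = t^{2} + 3 e^{t + x}.
Derivatives:
  u_tt = 3 e^{t} e^{x} + 2
  u_ttt = 3 e^{t} e^{x}
  u_xxx = 3 e^{t} e^{x}
  u_xtt = 3 e^{t} e^{x}
Terms:
  -2·u_tt = - 6 e^{t + x} - 4
  -2·u_ttt = - 6 e^{t + x}
  1/3·u_xxx = e^{t + x}
  3·u_xtt = 9 e^{t + x}
Sum: LHS = - 2 e^{t + x} - 4
This is exactly the given right-hand side, so u is a solution.

Answer: Yes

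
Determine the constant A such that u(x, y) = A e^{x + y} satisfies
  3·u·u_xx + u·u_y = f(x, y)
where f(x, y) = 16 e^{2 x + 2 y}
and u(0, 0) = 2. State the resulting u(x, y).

Answer: u(x, y) = 2 e^{x + y}

Derivation:
Substitute the ansatz u = A e^{x + y} into the left-hand side.
Derivatives of the ansatz:
  u_xx = A e^{x} e^{y}
  u_y = A e^{x} e^{y}
Term by term:
  3·u·u_xx = 3 A^{2} e^{2 x} e^{2 y}
  u·u_y = A^{2} e^{2 x} e^{2 y}
So the left-hand side equals
  4 A^{2} e^{2 x} e^{2 y}
This must equal f(x, y) identically; expanded, f = 16 e^{2 x} e^{2 y}.
Matching coefficients of the independent functions:
  [e^{2 x} e^{2 y}]:  4 A^{2} = 16
These equations allow (A) = (-2) or (2).
Impose the point condition(s):
  u(0, 0) = 2  ⟹  A = 2
Only A = 2 satisfies everything.
Hence u(x, y) = 2 e^{x + y}.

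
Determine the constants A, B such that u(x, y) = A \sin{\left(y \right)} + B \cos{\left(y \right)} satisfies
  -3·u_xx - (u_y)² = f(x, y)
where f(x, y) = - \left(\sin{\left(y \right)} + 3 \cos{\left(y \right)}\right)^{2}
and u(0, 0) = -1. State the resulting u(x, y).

Substitute the ansatz u = A \sin{\left(y \right)} + B \cos{\left(y \right)} into the left-hand side.
Derivatives of the ansatz:
  u_xx = 0
  u_y = A \cos{\left(y \right)} - B \sin{\left(y \right)}
Term by term:
  -3·u_xx = 0
  -(u_y)² = - A^{2} \cos^{2}{\left(y \right)} + 2 A B \sin{\left(y \right)} \cos{\left(y \right)} - B^{2} \sin^{2}{\left(y \right)}
So the left-hand side equals
  - A^{2} \cos^{2}{\left(y \right)} + 2 A B \sin{\left(y \right)} \cos{\left(y \right)} - B^{2} \sin^{2}{\left(y \right)}
This must equal f(x, y) identically; expanded, f = - \sin^{2}{\left(y \right)} - 6 \sin{\left(y \right)} \cos{\left(y \right)} - 9 \cos^{2}{\left(y \right)}.
Matching coefficients of the independent functions:
  [\sin{\left(y \right)} \cos{\left(y \right)}]:  2 A B = -6
  [\sin^{2}{\left(y \right)}]:  - B^{2} = -1
  [\cos^{2}{\left(y \right)}]:  - A^{2} = -9
These equations allow (A, B) = (-3, 1) or (3, -1).
Impose the point condition(s):
  u(0, 0) = -1  ⟹  B = -1
Only A = 3, B = -1 satisfies everything.
Hence u(x, y) = 3 \sin{\left(y \right)} - \cos{\left(y \right)}.

Answer: u(x, y) = 3 \sin{\left(y \right)} - \cos{\left(y \right)}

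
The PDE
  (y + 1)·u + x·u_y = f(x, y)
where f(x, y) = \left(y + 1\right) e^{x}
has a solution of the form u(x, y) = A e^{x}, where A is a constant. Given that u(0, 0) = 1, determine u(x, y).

Substitute the ansatz u = A e^{x} into the left-hand side.
Derivatives of the ansatz:
  u_y = 0
Term by term:
  (y + 1)·u = A y e^{x} + A e^{x}
  x·u_y = 0
So the left-hand side equals
  A y e^{x} + A e^{x}
This must equal f(x, y) identically; expanded, f = y e^{x} + e^{x}.
Matching coefficients of the independent functions:
  [y e^{x}, e^{x}]:  A = 1
Solving: A = 1.
Check against the point condition:
  u(0, 0) = 1  ⟹  A = 1  ✓
Hence u(x, y) = e^{x}.

Answer: u(x, y) = e^{x}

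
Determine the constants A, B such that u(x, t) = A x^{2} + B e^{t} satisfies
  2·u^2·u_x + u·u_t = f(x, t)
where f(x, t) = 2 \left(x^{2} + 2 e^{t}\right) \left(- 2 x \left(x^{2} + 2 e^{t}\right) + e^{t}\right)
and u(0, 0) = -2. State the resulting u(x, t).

Substitute the ansatz u = A x^{2} + B e^{t} into the left-hand side.
Derivatives of the ansatz:
  u_x = 2 A x
  u_t = B e^{t}
Term by term:
  2·u^2·u_x = 4 A^{3} x^{5} + 8 A^{2} B x^{3} e^{t} + 4 A B^{2} x e^{2 t}
  u·u_t = A B x^{2} e^{t} + B^{2} e^{2 t}
So the left-hand side equals
  4 A^{3} x^{5} + 8 A^{2} B x^{3} e^{t} + 4 A B^{2} x e^{2 t} + A B x^{2} e^{t} + B^{2} e^{2 t}
This must equal f(x, t) identically; expanded, f = - 4 x^{5} - 16 x^{3} e^{t} + 2 x^{2} e^{t} - 16 x e^{2 t} + 4 e^{2 t}.
Matching coefficients of the independent functions:
  [x^{5}]:  4 A^{3} = -4
  [x e^{2 t}]:  4 A B^{2} = -16
  [x^{2} e^{t}]:  A B = 2
  [x^{3} e^{t}]:  8 A^{2} B = -16
  [e^{2 t}]:  B^{2} = 4
Solving: A = -1, B = -2.
Check against the point condition:
  u(0, 0) = -2  ⟹  B = -2  ✓
Hence u(x, t) = - x^{2} - 2 e^{t}.

Answer: u(x, t) = - x^{2} - 2 e^{t}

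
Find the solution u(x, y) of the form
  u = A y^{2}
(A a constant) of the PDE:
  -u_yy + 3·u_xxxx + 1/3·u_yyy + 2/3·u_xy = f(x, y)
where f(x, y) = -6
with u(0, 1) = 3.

Substitute the ansatz u = A y^{2} into the left-hand side.
Derivatives of the ansatz:
  u_yy = 2 A
  u_xxxx = 0
  u_yyy = 0
  u_xy = 0
Term by term:
  -u_yy = - 2 A
  3·u_xxxx = 0
  1/3·u_yyy = 0
  2/3·u_xy = 0
So the left-hand side equals
  - 2 A
This must equal f(x, y) = -6 identically.
Matching coefficients of the independent functions:
  [constant term]:  - 2 A = -6
Solving: A = 3.
Check against the point condition:
  u(0, 1) = 3  ⟹  A = 3  ✓
Hence u(x, y) = 3 y^{2}.

Answer: u(x, y) = 3 y^{2}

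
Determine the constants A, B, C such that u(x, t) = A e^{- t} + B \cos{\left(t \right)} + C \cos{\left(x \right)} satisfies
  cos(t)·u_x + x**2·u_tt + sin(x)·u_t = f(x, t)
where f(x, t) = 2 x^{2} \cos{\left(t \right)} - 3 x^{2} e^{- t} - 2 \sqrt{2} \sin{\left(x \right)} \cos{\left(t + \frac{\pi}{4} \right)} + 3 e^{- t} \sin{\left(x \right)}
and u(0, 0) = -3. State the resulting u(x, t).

Substitute the ansatz u = A e^{- t} + B \cos{\left(t \right)} + C \cos{\left(x \right)} into the left-hand side.
Derivatives of the ansatz:
  u_x = - C \sin{\left(x \right)}
  u_tt = A e^{- t} - B \cos{\left(t \right)}
  u_t = - A e^{- t} - B \sin{\left(t \right)}
Term by term:
  cos(t)·u_x = - C \sin{\left(x \right)} \cos{\left(t \right)}
  x**2·u_tt = A x^{2} e^{- t} - B x^{2} \cos{\left(t \right)}
  sin(x)·u_t = - A e^{- t} \sin{\left(x \right)} - B \sin{\left(t \right)} \sin{\left(x \right)}
So the left-hand side equals
  A x^{2} e^{- t} - A e^{- t} \sin{\left(x \right)} - B x^{2} \cos{\left(t \right)} - B \sin{\left(t \right)} \sin{\left(x \right)} - C \sin{\left(x \right)} \cos{\left(t \right)}
This must equal f(x, t) identically; expanded, f = 2 x^{2} \cos{\left(t \right)} - 3 x^{2} e^{- t} + 2 \sin{\left(t \right)} \sin{\left(x \right)} - 2 \sin{\left(x \right)} \cos{\left(t \right)} + 3 e^{- t} \sin{\left(x \right)}.
Matching coefficients of the independent functions:
  [x^{2} e^{- t}]:  A = -3
  [x^{2} \cos{\left(t \right)}, \sin{\left(t \right)} \sin{\left(x \right)}]:  - B = 2
  [e^{- t} \sin{\left(x \right)}]:  - A = 3
  [\sin{\left(x \right)} \cos{\left(t \right)}]:  - C = -2
Solving: A = -3, B = -2, C = 2.
Check against the point condition:
  u(0, 0) = -3  ⟹  A + B + C = -3  ✓
Hence u(x, t) = - 2 \cos{\left(t \right)} + 2 \cos{\left(x \right)} - 3 e^{- t}.

Answer: u(x, t) = - 2 \cos{\left(t \right)} + 2 \cos{\left(x \right)} - 3 e^{- t}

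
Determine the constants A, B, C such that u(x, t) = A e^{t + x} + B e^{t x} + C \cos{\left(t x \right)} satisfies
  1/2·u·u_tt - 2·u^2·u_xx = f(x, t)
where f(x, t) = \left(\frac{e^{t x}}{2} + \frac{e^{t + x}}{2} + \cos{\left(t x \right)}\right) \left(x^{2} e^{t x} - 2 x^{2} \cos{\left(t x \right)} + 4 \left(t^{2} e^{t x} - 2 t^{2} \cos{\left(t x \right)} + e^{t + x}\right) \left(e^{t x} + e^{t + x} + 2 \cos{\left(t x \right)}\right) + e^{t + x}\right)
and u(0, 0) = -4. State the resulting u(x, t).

Answer: u(x, t) = - e^{t x} - e^{t + x} - 2 \cos{\left(t x \right)}

Derivation:
Substitute the ansatz u = A e^{t + x} + B e^{t x} + C \cos{\left(t x \right)} into the left-hand side.
Derivatives of the ansatz:
  u_tt = A e^{t} e^{x} + B x^{2} e^{t x} - C x^{2} \cos{\left(t x \right)}
  u_xx = A e^{t} e^{x} + B t^{2} e^{t x} - C t^{2} \cos{\left(t x \right)}
Term by term:
  1/2·u·u_tt = \frac{A^{2} e^{2 t} e^{2 x}}{2} + \frac{A B x^{2} e^{t} e^{x} e^{t x}}{2} + \frac{A B e^{t} e^{x} e^{t x}}{2} - \frac{A C x^{2} e^{t} e^{x} \cos{\left(t x \right)}}{2} + \frac{A C e^{t} e^{x} \cos{\left(t x \right)}}{2} + \frac{B^{2} x^{2} e^{2 t x}}{2} - \frac{C^{2} x^{2} \cos^{2}{\left(t x \right)}}{2}
  -2·u^2·u_xx = - 2 A^{3} e^{3 t} e^{3 x} - 2 A^{2} B t^{2} e^{2 t} e^{2 x} e^{t x} - 4 A^{2} B e^{2 t} e^{2 x} e^{t x} + 2 A^{2} C t^{2} e^{2 t} e^{2 x} \cos{\left(t x \right)} - 4 A^{2} C e^{2 t} e^{2 x} \cos{\left(t x \right)} - 4 A B^{2} t^{2} e^{t} e^{x} e^{2 t x} - 2 A B^{2} e^{t} e^{x} e^{2 t x} - 4 A B C e^{t} e^{x} e^{t x} \cos{\left(t x \right)} + 4 A C^{2} t^{2} e^{t} e^{x} \cos^{2}{\left(t x \right)} - 2 A C^{2} e^{t} e^{x} \cos^{2}{\left(t x \right)} - 2 B^{3} t^{2} e^{3 t x} - 2 B^{2} C t^{2} e^{2 t x} \cos{\left(t x \right)} + 2 B C^{2} t^{2} e^{t x} \cos^{2}{\left(t x \right)} + 2 C^{3} t^{2} \cos^{3}{\left(t x \right)}
So the left-hand side equals
  - 2 A^{3} e^{3 t} e^{3 x} - 2 A^{2} B t^{2} e^{2 t} e^{2 x} e^{t x} - 4 A^{2} B e^{2 t} e^{2 x} e^{t x} + 2 A^{2} C t^{2} e^{2 t} e^{2 x} \cos{\left(t x \right)} - 4 A^{2} C e^{2 t} e^{2 x} \cos{\left(t x \right)} + \frac{A^{2} e^{2 t} e^{2 x}}{2} - 4 A B^{2} t^{2} e^{t} e^{x} e^{2 t x} - 2 A B^{2} e^{t} e^{x} e^{2 t x} - 4 A B C e^{t} e^{x} e^{t x} \cos{\left(t x \right)} + \frac{A B x^{2} e^{t} e^{x} e^{t x}}{2} + \frac{A B e^{t} e^{x} e^{t x}}{2} + 4 A C^{2} t^{2} e^{t} e^{x} \cos^{2}{\left(t x \right)} - 2 A C^{2} e^{t} e^{x} \cos^{2}{\left(t x \right)} - \frac{A C x^{2} e^{t} e^{x} \cos{\left(t x \right)}}{2} + \frac{A C e^{t} e^{x} \cos{\left(t x \right)}}{2} - 2 B^{3} t^{2} e^{3 t x} - 2 B^{2} C t^{2} e^{2 t x} \cos{\left(t x \right)} + \frac{B^{2} x^{2} e^{2 t x}}{2} + 2 B C^{2} t^{2} e^{t x} \cos^{2}{\left(t x \right)} + 2 C^{3} t^{2} \cos^{3}{\left(t x \right)} - \frac{C^{2} x^{2} \cos^{2}{\left(t x \right)}}{2}
This must equal f(x, t) identically; expanded, f = 2 t^{2} e^{2 t} e^{2 x} e^{t x} - 4 t^{2} e^{2 t} e^{2 x} \cos{\left(t x \right)} + 4 t^{2} e^{t} e^{x} e^{2 t x} - 16 t^{2} e^{t} e^{x} \cos^{2}{\left(t x \right)} + 2 t^{2} e^{3 t x} + 4 t^{2} e^{2 t x} \cos{\left(t x \right)} - 8 t^{2} e^{t x} \cos^{2}{\left(t x \right)} - 16 t^{2} \cos^{3}{\left(t x \right)} + \frac{x^{2} e^{t} e^{x} e^{t x}}{2} - x^{2} e^{t} e^{x} \cos{\left(t x \right)} + \frac{x^{2} e^{2 t x}}{2} - 2 x^{2} \cos^{2}{\left(t x \right)} + 2 e^{3 t} e^{3 x} + 4 e^{2 t} e^{2 x} e^{t x} + 8 e^{2 t} e^{2 x} \cos{\left(t x \right)} + \frac{e^{2 t} e^{2 x}}{2} + 2 e^{t} e^{x} e^{2 t x} + 8 e^{t} e^{x} e^{t x} \cos{\left(t x \right)} + \frac{e^{t} e^{x} e^{t x}}{2} + 8 e^{t} e^{x} \cos^{2}{\left(t x \right)} + e^{t} e^{x} \cos{\left(t x \right)}.
Matching coefficients of the independent functions:
(each divided by its leading coefficient; functions giving the same equation are listed together)
  [t^{2} e^{3 t x}]:  B^{3} + 1 = 0
  [t^{2} \cos^{3}{\left(t x \right)}]:  C^{3} + 8 = 0
  [x^{2} e^{2 t x}]:  B^{2} - 1 = 0
  [x^{2} \cos^{2}{\left(t x \right)}]:  C^{2} - 4 = 0
  [e^{2 t} e^{2 x}]:  A^{2} - 1 = 0
  [e^{3 t} e^{3 x}]:  A^{3} + 1 = 0
  [t^{2} e^{t x} \cos^{2}{\left(t x \right)}]:  B C^{2} + 4 = 0
  [t^{2} e^{2 t x} \cos{\left(t x \right)}]:  B^{2} C + 2 = 0
  [e^{t} e^{x} e^{t x}, x^{2} e^{t} e^{x} e^{t x}]:  A B - 1 = 0
  [e^{t} e^{x} e^{2 t x}, t^{2} e^{t} e^{x} e^{2 t x}]:  A B^{2} + 1 = 0
  [e^{t} e^{x} \cos{\left(t x \right)}, x^{2} e^{t} e^{x} \cos{\left(t x \right)}]:  A C - 2 = 0
  [e^{t} e^{x} \cos^{2}{\left(t x \right)}, t^{2} e^{t} e^{x} \cos^{2}{\left(t x \right)}]:  A C^{2} + 4 = 0
  [e^{2 t} e^{2 x} e^{t x}, t^{2} e^{2 t} e^{2 x} e^{t x}]:  A^{2} B + 1 = 0
  [e^{2 t} e^{2 x} \cos{\left(t x \right)}, t^{2} e^{2 t} e^{2 x} \cos{\left(t x \right)}]:  A^{2} C + 2 = 0
  [e^{t} e^{x} e^{t x} \cos{\left(t x \right)}]:  A B C + 2 = 0
Solving: A = -1, B = -1, C = -2.
Check against the point condition:
  u(0, 0) = -4  ⟹  A + B + C = -4  ✓
Hence u(x, t) = - e^{t x} - e^{t + x} - 2 \cos{\left(t x \right)}.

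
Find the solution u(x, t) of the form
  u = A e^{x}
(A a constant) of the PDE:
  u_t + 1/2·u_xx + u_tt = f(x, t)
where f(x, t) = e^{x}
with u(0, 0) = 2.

Substitute the ansatz u = A e^{x} into the left-hand side.
Derivatives of the ansatz:
  u_t = 0
  u_xx = A e^{x}
  u_tt = 0
Term by term:
  u_t = 0
  1/2·u_xx = \frac{A e^{x}}{2}
  u_tt = 0
So the left-hand side equals
  \frac{A e^{x}}{2}
This must equal f(x, t) = e^{x} identically.
Matching coefficients of the independent functions:
  [e^{x}]:  \frac{A}{2} = 1
Solving: A = 2.
Check against the point condition:
  u(0, 0) = 2  ⟹  A = 2  ✓
Hence u(x, t) = 2 e^{x}.

Answer: u(x, t) = 2 e^{x}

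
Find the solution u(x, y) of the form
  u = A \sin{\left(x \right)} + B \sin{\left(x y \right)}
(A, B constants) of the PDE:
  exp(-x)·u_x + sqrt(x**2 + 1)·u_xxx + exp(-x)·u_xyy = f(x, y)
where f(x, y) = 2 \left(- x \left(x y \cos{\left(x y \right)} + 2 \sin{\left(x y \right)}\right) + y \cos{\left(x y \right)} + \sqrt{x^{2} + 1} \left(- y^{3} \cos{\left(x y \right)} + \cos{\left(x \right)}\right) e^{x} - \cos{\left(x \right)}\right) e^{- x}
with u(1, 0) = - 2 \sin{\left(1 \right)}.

Substitute the ansatz u = A \sin{\left(x \right)} + B \sin{\left(x y \right)} into the left-hand side.
Derivatives of the ansatz:
  u_x = A \cos{\left(x \right)} + B y \cos{\left(x y \right)}
  u_xxx = - A \cos{\left(x \right)} - B y^{3} \cos{\left(x y \right)}
  u_xyy = - B x^{2} y \cos{\left(x y \right)} - 2 B x \sin{\left(x y \right)}
Term by term:
  exp(-x)·u_x = A e^{- x} \cos{\left(x \right)} + B y e^{- x} \cos{\left(x y \right)}
  sqrt(x**2 + 1)·u_xxx = - A \sqrt{x^{2} + 1} \cos{\left(x \right)} - B y^{3} \sqrt{x^{2} + 1} \cos{\left(x y \right)}
  exp(-x)·u_xyy = - B x^{2} y e^{- x} \cos{\left(x y \right)} - 2 B x e^{- x} \sin{\left(x y \right)}
So the left-hand side equals
  - A \sqrt{x^{2} + 1} \cos{\left(x \right)} + A e^{- x} \cos{\left(x \right)} - B x^{2} y e^{- x} \cos{\left(x y \right)} - 2 B x e^{- x} \sin{\left(x y \right)} - B y^{3} \sqrt{x^{2} + 1} \cos{\left(x y \right)} + B y e^{- x} \cos{\left(x y \right)}
This must equal f(x, y) identically; expanded, f = - 2 x^{2} y e^{- x} \cos{\left(x y \right)} - 4 x e^{- x} \sin{\left(x y \right)} - 2 y^{3} \sqrt{x^{2} + 1} \cos{\left(x y \right)} + 2 y e^{- x} \cos{\left(x y \right)} + 2 \sqrt{x^{2} + 1} \cos{\left(x \right)} - 2 e^{- x} \cos{\left(x \right)}.
Matching coefficients of the independent functions:
  [\sqrt{x^{2} + 1} \cos{\left(x \right)}]:  - A = 2
  [e^{- x} \cos{\left(x \right)}]:  A = -2
  [x e^{- x} \sin{\left(x y \right)}]:  - 2 B = -4
  [y e^{- x} \cos{\left(x y \right)}]:  B = 2
  [y^{3} \sqrt{x^{2} + 1} \cos{\left(x y \right)}, x^{2} y e^{- x} \cos{\left(x y \right)}]:  - B = -2
Solving: A = -2, B = 2.
Check against the point condition:
  u(1, 0) = - 2 \sin{\left(1 \right)}  ⟹  A \sin{\left(1 \right)} = - 2 \sin{\left(1 \right)}  ✓
Hence u(x, y) = - 2 \sin{\left(x \right)} + 2 \sin{\left(x y \right)}.

Answer: u(x, y) = - 2 \sin{\left(x \right)} + 2 \sin{\left(x y \right)}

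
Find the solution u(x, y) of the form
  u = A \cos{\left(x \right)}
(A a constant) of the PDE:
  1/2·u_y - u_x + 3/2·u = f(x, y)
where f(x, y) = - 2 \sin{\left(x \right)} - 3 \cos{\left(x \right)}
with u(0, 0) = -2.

Substitute the ansatz u = A \cos{\left(x \right)} into the left-hand side.
Derivatives of the ansatz:
  u_y = 0
  u_x = - A \sin{\left(x \right)}
Term by term:
  1/2·u_y = 0
  -u_x = A \sin{\left(x \right)}
  3/2·u = \frac{3 A \cos{\left(x \right)}}{2}
So the left-hand side equals
  A \sin{\left(x \right)} + \frac{3 A \cos{\left(x \right)}}{2}
This must equal f(x, y) = - 2 \sin{\left(x \right)} - 3 \cos{\left(x \right)} identically.
Matching coefficients of the independent functions:
  [\sin{\left(x \right)}]:  A = -2
  [\cos{\left(x \right)}]:  \frac{3 A}{2} = -3
Solving: A = -2.
Check against the point condition:
  u(0, 0) = -2  ⟹  A = -2  ✓
Hence u(x, y) = - 2 \cos{\left(x \right)}.

Answer: u(x, y) = - 2 \cos{\left(x \right)}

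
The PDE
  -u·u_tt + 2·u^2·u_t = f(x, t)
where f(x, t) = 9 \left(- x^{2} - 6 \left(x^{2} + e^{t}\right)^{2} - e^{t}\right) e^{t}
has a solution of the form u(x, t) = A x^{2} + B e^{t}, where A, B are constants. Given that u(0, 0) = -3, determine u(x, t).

Substitute the ansatz u = A x^{2} + B e^{t} into the left-hand side.
Derivatives of the ansatz:
  u_tt = B e^{t}
  u_t = B e^{t}
Term by term:
  -u·u_tt = - A B x^{2} e^{t} - B^{2} e^{2 t}
  2·u^2·u_t = 2 A^{2} B x^{4} e^{t} + 4 A B^{2} x^{2} e^{2 t} + 2 B^{3} e^{3 t}
So the left-hand side equals
  2 A^{2} B x^{4} e^{t} + 4 A B^{2} x^{2} e^{2 t} - A B x^{2} e^{t} + 2 B^{3} e^{3 t} - B^{2} e^{2 t}
This must equal f(x, t) identically; expanded, f = - 54 x^{4} e^{t} - 108 x^{2} e^{2 t} - 9 x^{2} e^{t} - 54 e^{3 t} - 9 e^{2 t}.
Matching coefficients of the independent functions:
  [x^{2} e^{t}]:  - A B = -9
  [x^{2} e^{2 t}]:  4 A B^{2} = -108
  [x^{4} e^{t}]:  2 A^{2} B = -54
  [e^{2 t}]:  - B^{2} = -9
  [e^{3 t}]:  2 B^{3} = -54
Solving: A = -3, B = -3.
Check against the point condition:
  u(0, 0) = -3  ⟹  B = -3  ✓
Hence u(x, t) = - 3 x^{2} - 3 e^{t}.

Answer: u(x, t) = - 3 x^{2} - 3 e^{t}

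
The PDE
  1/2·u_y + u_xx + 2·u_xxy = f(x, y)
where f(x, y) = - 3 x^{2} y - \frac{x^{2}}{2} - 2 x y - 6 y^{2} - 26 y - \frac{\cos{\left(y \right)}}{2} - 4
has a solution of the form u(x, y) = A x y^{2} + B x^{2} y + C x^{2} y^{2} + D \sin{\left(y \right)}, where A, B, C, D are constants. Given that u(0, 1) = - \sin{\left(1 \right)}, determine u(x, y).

Answer: u(x, y) = - 3 x^{2} y^{2} - x^{2} y - 2 x y^{2} - \sin{\left(y \right)}

Derivation:
Substitute the ansatz u = A x y^{2} + B x^{2} y + C x^{2} y^{2} + D \sin{\left(y \right)} into the left-hand side.
Derivatives of the ansatz:
  u_y = 2 A x y + B x^{2} + 2 C x^{2} y + D \cos{\left(y \right)}
  u_xx = 2 B y + 2 C y^{2}
  u_xxy = 2 B + 4 C y
Term by term:
  1/2·u_y = A x y + \frac{B x^{2}}{2} + C x^{2} y + \frac{D \cos{\left(y \right)}}{2}
  u_xx = 2 B y + 2 C y^{2}
  2·u_xxy = 4 B + 8 C y
So the left-hand side equals
  A x y + \frac{B x^{2}}{2} + 2 B y + 4 B + C x^{2} y + 2 C y^{2} + 8 C y + \frac{D \cos{\left(y \right)}}{2}
This must equal f(x, y) = - 3 x^{2} y - \frac{x^{2}}{2} - 2 x y - 6 y^{2} - 26 y - \frac{\cos{\left(y \right)}}{2} - 4 identically.
Matching coefficients of the independent functions:
  [constant term]:  4 B = -4
  [x^{2}]:  \frac{B}{2} = - \frac{1}{2}
  [y]:  2 B + 8 C = -26
  [y^{2}]:  2 C = -6
  [x y]:  A = -2
  [x^{2} y]:  C = -3
  [\cos{\left(y \right)}]:  \frac{D}{2} = - \frac{1}{2}
Solving: A = -2, B = -1, C = -3, D = -1.
Check against the point condition:
  u(0, 1) = - \sin{\left(1 \right)}  ⟹  D \sin{\left(1 \right)} = - \sin{\left(1 \right)}  ✓
Hence u(x, y) = - 3 x^{2} y^{2} - x^{2} y - 2 x y^{2} - \sin{\left(y \right)}.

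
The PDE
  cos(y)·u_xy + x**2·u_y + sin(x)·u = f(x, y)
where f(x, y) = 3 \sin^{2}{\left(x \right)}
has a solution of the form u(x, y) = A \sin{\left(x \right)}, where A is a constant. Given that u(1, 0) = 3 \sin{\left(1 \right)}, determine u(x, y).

Substitute the ansatz u = A \sin{\left(x \right)} into the left-hand side.
Derivatives of the ansatz:
  u_xy = 0
  u_y = 0
Term by term:
  cos(y)·u_xy = 0
  x**2·u_y = 0
  sin(x)·u = A \sin^{2}{\left(x \right)}
So the left-hand side equals
  A \sin^{2}{\left(x \right)}
This must equal f(x, y) = 3 \sin^{2}{\left(x \right)} identically.
Matching coefficients of the independent functions:
  [\sin^{2}{\left(x \right)}]:  A = 3
Solving: A = 3.
Check against the point condition:
  u(1, 0) = 3 \sin{\left(1 \right)}  ⟹  A \sin{\left(1 \right)} = 3 \sin{\left(1 \right)}  ✓
Hence u(x, y) = 3 \sin{\left(x \right)}.

Answer: u(x, y) = 3 \sin{\left(x \right)}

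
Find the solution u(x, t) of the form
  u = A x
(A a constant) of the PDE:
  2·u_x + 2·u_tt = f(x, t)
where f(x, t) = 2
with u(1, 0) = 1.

Answer: u(x, t) = x

Derivation:
Substitute the ansatz u = A x into the left-hand side.
Derivatives of the ansatz:
  u_x = A
  u_tt = 0
Term by term:
  2·u_x = 2 A
  2·u_tt = 0
So the left-hand side equals
  2 A
This must equal f(x, t) = 2 identically.
Matching coefficients of the independent functions:
  [constant term]:  2 A = 2
Solving: A = 1.
Check against the point condition:
  u(1, 0) = 1  ⟹  A = 1  ✓
Hence u(x, t) = x.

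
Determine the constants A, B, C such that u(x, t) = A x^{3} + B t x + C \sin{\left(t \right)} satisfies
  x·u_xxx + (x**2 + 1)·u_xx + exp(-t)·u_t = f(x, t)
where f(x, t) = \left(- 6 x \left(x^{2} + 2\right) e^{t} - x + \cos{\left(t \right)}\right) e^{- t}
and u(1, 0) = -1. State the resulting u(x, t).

Answer: u(x, t) = - t x - x^{3} + \sin{\left(t \right)}

Derivation:
Substitute the ansatz u = A x^{3} + B t x + C \sin{\left(t \right)} into the left-hand side.
Derivatives of the ansatz:
  u_xxx = 6 A
  u_xx = 6 A x
  u_t = B x + C \cos{\left(t \right)}
Term by term:
  x·u_xxx = 6 A x
  (x**2 + 1)·u_xx = 6 A x^{3} + 6 A x
  exp(-t)·u_t = B x e^{- t} + C e^{- t} \cos{\left(t \right)}
So the left-hand side equals
  6 A x^{3} + 12 A x + B x e^{- t} + C e^{- t} \cos{\left(t \right)}
This must equal f(x, t) identically; expanded, f = - 6 x^{3} - 12 x - x e^{- t} + e^{- t} \cos{\left(t \right)}.
Matching coefficients of the independent functions:
  [x]:  12 A = -12
  [x^{3}]:  6 A = -6
  [x e^{- t}]:  B = -1
  [e^{- t} \cos{\left(t \right)}]:  C = 1
Solving: A = -1, B = -1, C = 1.
Check against the point condition:
  u(1, 0) = -1  ⟹  A = -1  ✓
Hence u(x, t) = - t x - x^{3} + \sin{\left(t \right)}.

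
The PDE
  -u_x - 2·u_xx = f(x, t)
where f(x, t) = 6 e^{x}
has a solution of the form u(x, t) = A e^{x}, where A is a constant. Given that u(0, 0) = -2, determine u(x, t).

Answer: u(x, t) = - 2 e^{x}

Derivation:
Substitute the ansatz u = A e^{x} into the left-hand side.
Derivatives of the ansatz:
  u_x = A e^{x}
  u_xx = A e^{x}
Term by term:
  -u_x = - A e^{x}
  -2·u_xx = - 2 A e^{x}
So the left-hand side equals
  - 3 A e^{x}
This must equal f(x, t) = 6 e^{x} identically.
Matching coefficients of the independent functions:
  [e^{x}]:  - 3 A = 6
Solving: A = -2.
Check against the point condition:
  u(0, 0) = -2  ⟹  A = -2  ✓
Hence u(x, t) = - 2 e^{x}.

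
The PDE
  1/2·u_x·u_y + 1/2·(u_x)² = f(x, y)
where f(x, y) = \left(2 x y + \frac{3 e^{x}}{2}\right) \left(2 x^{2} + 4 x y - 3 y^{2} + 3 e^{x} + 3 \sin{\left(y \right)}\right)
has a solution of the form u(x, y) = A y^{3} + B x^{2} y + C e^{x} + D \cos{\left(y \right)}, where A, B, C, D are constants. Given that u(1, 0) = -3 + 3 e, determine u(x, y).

Substitute the ansatz u = A y^{3} + B x^{2} y + C e^{x} + D \cos{\left(y \right)} into the left-hand side.
Derivatives of the ansatz:
  u_x = 2 B x y + C e^{x}
  u_y = 3 A y^{2} + B x^{2} - D \sin{\left(y \right)}
Term by term:
  1/2·u_x·u_y = 3 A B x y^{3} + \frac{3 A C y^{2} e^{x}}{2} + B^{2} x^{3} y + \frac{B C x^{2} e^{x}}{2} - B D x y \sin{\left(y \right)} - \frac{C D e^{x} \sin{\left(y \right)}}{2}
  1/2·(u_x)² = 2 B^{2} x^{2} y^{2} + 2 B C x y e^{x} + \frac{C^{2} e^{2 x}}{2}
So the left-hand side equals
  3 A B x y^{3} + \frac{3 A C y^{2} e^{x}}{2} + B^{2} x^{3} y + 2 B^{2} x^{2} y^{2} + \frac{B C x^{2} e^{x}}{2} + 2 B C x y e^{x} - B D x y \sin{\left(y \right)} + \frac{C^{2} e^{2 x}}{2} - \frac{C D e^{x} \sin{\left(y \right)}}{2}
This must equal f(x, y) identically; expanded, f = 4 x^{3} y + 8 x^{2} y^{2} + 3 x^{2} e^{x} - 6 x y^{3} + 12 x y e^{x} + 6 x y \sin{\left(y \right)} - \frac{9 y^{2} e^{x}}{2} + \frac{9 e^{2 x}}{2} + \frac{9 e^{x} \sin{\left(y \right)}}{2}.
Matching coefficients of the independent functions:
  [x y^{3}]:  3 A B = -6
  [x^{2} y^{2}]:  2 B^{2} = 8
  [x^{2} e^{x}]:  \frac{B C}{2} = 3
  [x^{3} y]:  B^{2} = 4
  [y^{2} e^{x}]:  \frac{3 A C}{2} = - \frac{9}{2}
  [e^{x} \sin{\left(y \right)}]:  - \frac{C D}{2} = \frac{9}{2}
  [x y e^{x}]:  2 B C = 12
  [x y \sin{\left(y \right)}]:  - B D = 6
  [e^{2 x}]:  \frac{C^{2}}{2} = \frac{9}{2}
These equations allow (A, B, C, D) = (-1, 2, 3, -3) or (1, -2, -3, 3).
Impose the point condition(s):
  u(1, 0) = -3 + 3 e  ⟹  e C + D = -3 + 3 e
Only A = -1, B = 2, C = 3, D = -3 satisfies everything.
Hence u(x, y) = 2 x^{2} y - y^{3} + 3 e^{x} - 3 \cos{\left(y \right)}.

Answer: u(x, y) = 2 x^{2} y - y^{3} + 3 e^{x} - 3 \cos{\left(y \right)}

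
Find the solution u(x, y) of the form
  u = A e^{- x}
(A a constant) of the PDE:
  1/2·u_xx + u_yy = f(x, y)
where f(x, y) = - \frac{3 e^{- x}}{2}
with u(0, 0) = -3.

Answer: u(x, y) = - 3 e^{- x}

Derivation:
Substitute the ansatz u = A e^{- x} into the left-hand side.
Derivatives of the ansatz:
  u_xx = A e^{- x}
  u_yy = 0
Term by term:
  1/2·u_xx = \frac{A e^{- x}}{2}
  u_yy = 0
So the left-hand side equals
  \frac{A e^{- x}}{2}
This must equal f(x, y) = - \frac{3 e^{- x}}{2} identically.
Matching coefficients of the independent functions:
  [e^{- x}]:  \frac{A}{2} = - \frac{3}{2}
Solving: A = -3.
Check against the point condition:
  u(0, 0) = -3  ⟹  A = -3  ✓
Hence u(x, y) = - 3 e^{- x}.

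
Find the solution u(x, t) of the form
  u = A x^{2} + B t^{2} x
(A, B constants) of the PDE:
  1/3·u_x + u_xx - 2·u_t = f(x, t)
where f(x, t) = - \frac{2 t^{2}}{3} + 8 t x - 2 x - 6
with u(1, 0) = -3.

Substitute the ansatz u = A x^{2} + B t^{2} x into the left-hand side.
Derivatives of the ansatz:
  u_x = 2 A x + B t^{2}
  u_xx = 2 A
  u_t = 2 B t x
Term by term:
  1/3·u_x = \frac{2 A x}{3} + \frac{B t^{2}}{3}
  u_xx = 2 A
  -2·u_t = - 4 B t x
So the left-hand side equals
  \frac{2 A x}{3} + 2 A + \frac{B t^{2}}{3} - 4 B t x
This must equal f(x, t) = - \frac{2 t^{2}}{3} + 8 t x - 2 x - 6 identically.
Matching coefficients of the independent functions:
  [constant term]:  2 A = -6
  [t^{2}]:  \frac{B}{3} = - \frac{2}{3}
  [x]:  \frac{2 A}{3} = -2
  [t x]:  - 4 B = 8
Solving: A = -3, B = -2.
Check against the point condition:
  u(1, 0) = -3  ⟹  A = -3  ✓
Hence u(x, t) = - 2 t^{2} x - 3 x^{2}.

Answer: u(x, t) = - 2 t^{2} x - 3 x^{2}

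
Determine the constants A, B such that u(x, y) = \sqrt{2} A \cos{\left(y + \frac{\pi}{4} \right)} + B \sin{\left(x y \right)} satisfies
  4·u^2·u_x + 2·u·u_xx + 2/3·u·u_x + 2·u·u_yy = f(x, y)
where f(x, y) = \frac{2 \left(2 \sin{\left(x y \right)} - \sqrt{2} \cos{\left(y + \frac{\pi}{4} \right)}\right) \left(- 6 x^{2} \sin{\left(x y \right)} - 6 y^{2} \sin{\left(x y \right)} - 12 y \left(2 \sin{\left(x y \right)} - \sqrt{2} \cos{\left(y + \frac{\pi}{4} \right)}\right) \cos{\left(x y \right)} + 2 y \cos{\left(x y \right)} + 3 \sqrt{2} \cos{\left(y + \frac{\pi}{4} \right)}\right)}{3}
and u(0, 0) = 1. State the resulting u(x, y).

Substitute the ansatz u = \sqrt{2} A \cos{\left(y + \frac{\pi}{4} \right)} + B \sin{\left(x y \right)} into the left-hand side.
Derivatives of the ansatz:
  u_x = B y \cos{\left(x y \right)}
  u_xx = - B y^{2} \sin{\left(x y \right)}
  u_yy = - \sqrt{2} A \cos{\left(y + \frac{\pi}{4} \right)} - B x^{2} \sin{\left(x y \right)}
Term by term:
  4·u^2·u_x = 8 A^{2} B y \cos{\left(x y \right)} \cos^{2}{\left(y + \frac{\pi}{4} \right)} + 8 \sqrt{2} A B^{2} y \sin{\left(x y \right)} \cos{\left(x y \right)} \cos{\left(y + \frac{\pi}{4} \right)} + 4 B^{3} y \sin^{2}{\left(x y \right)} \cos{\left(x y \right)}
  2·u·u_xx = - 2 \sqrt{2} A B y^{2} \sin{\left(x y \right)} \cos{\left(y + \frac{\pi}{4} \right)} - 2 B^{2} y^{2} \sin^{2}{\left(x y \right)}
  2/3·u·u_x = \frac{2 \sqrt{2} A B y \cos{\left(x y \right)} \cos{\left(y + \frac{\pi}{4} \right)}}{3} + \frac{2 B^{2} y \sin{\left(x y \right)} \cos{\left(x y \right)}}{3}
  2·u·u_yy = - 4 A^{2} \cos^{2}{\left(y + \frac{\pi}{4} \right)} - 2 \sqrt{2} A B x^{2} \sin{\left(x y \right)} \cos{\left(y + \frac{\pi}{4} \right)} - 2 \sqrt{2} A B \sin{\left(x y \right)} \cos{\left(y + \frac{\pi}{4} \right)} - 2 B^{2} x^{2} \sin^{2}{\left(x y \right)}
So the left-hand side equals
  8 A^{2} B y \cos{\left(x y \right)} \cos^{2}{\left(y + \frac{\pi}{4} \right)} - 4 A^{2} \cos^{2}{\left(y + \frac{\pi}{4} \right)} + 8 \sqrt{2} A B^{2} y \sin{\left(x y \right)} \cos{\left(x y \right)} \cos{\left(y + \frac{\pi}{4} \right)} - 2 \sqrt{2} A B x^{2} \sin{\left(x y \right)} \cos{\left(y + \frac{\pi}{4} \right)} - 2 \sqrt{2} A B y^{2} \sin{\left(x y \right)} \cos{\left(y + \frac{\pi}{4} \right)} + \frac{2 \sqrt{2} A B y \cos{\left(x y \right)} \cos{\left(y + \frac{\pi}{4} \right)}}{3} - 2 \sqrt{2} A B \sin{\left(x y \right)} \cos{\left(y + \frac{\pi}{4} \right)} + 4 B^{3} y \sin^{2}{\left(x y \right)} \cos{\left(x y \right)} - 2 B^{2} x^{2} \sin^{2}{\left(x y \right)} - 2 B^{2} y^{2} \sin^{2}{\left(x y \right)} + \frac{2 B^{2} y \sin{\left(x y \right)} \cos{\left(x y \right)}}{3}
This must equal f(x, y) identically; expanded, f = - 8 x^{2} \sin^{2}{\left(x y \right)} + 4 \sqrt{2} x^{2} \sin{\left(x y \right)} \cos{\left(y + \frac{\pi}{4} \right)} - 8 y^{2} \sin^{2}{\left(x y \right)} + 4 \sqrt{2} y^{2} \sin{\left(x y \right)} \cos{\left(y + \frac{\pi}{4} \right)} - 32 y \sin^{2}{\left(x y \right)} \cos{\left(x y \right)} + 32 \sqrt{2} y \sin{\left(x y \right)} \cos{\left(x y \right)} \cos{\left(y + \frac{\pi}{4} \right)} + \frac{8 y \sin{\left(x y \right)} \cos{\left(x y \right)}}{3} - 16 y \cos{\left(x y \right)} \cos^{2}{\left(y + \frac{\pi}{4} \right)} - \frac{4 \sqrt{2} y \cos{\left(x y \right)} \cos{\left(y + \frac{\pi}{4} \right)}}{3} + 4 \sqrt{2} \sin{\left(x y \right)} \cos{\left(y + \frac{\pi}{4} \right)} - 4 \cos^{2}{\left(y + \frac{\pi}{4} \right)}.
Matching coefficients of the independent functions:
  [x^{2} \sin^{2}{\left(x y \right)}, y^{2} \sin^{2}{\left(x y \right)}]:  - 2 B^{2} = -8
  [\sqrt{2} \sin{\left(x y \right)} \cos{\left(y + \frac{\pi}{4} \right)}, \sqrt{2} x^{2} \sin{\left(x y \right)} \cos{\left(y + \frac{\pi}{4} \right)}, \sqrt{2} y^{2} \sin{\left(x y \right)} \cos{\left(y + \frac{\pi}{4} \right)}]:  - 2 A B = 4
  [y \sin{\left(x y \right)} \cos{\left(x y \right)}]:  \frac{2 B^{2}}{3} = \frac{8}{3}
  [y \sin^{2}{\left(x y \right)} \cos{\left(x y \right)}]:  4 B^{3} = -32
  [y \cos{\left(x y \right)} \cos^{2}{\left(y + \frac{\pi}{4} \right)}]:  8 A^{2} B = -16
  [\sqrt{2} y \cos{\left(x y \right)} \cos{\left(y + \frac{\pi}{4} \right)}]:  \frac{2 A B}{3} = - \frac{4}{3}
  [\sqrt{2} y \sin{\left(x y \right)} \cos{\left(x y \right)} \cos{\left(y + \frac{\pi}{4} \right)}]:  8 A B^{2} = 32
  [\cos^{2}{\left(y + \frac{\pi}{4} \right)}]:  - 4 A^{2} = -4
Solving: A = 1, B = -2.
Check against the point condition:
  u(0, 0) = 1  ⟹  A = 1  ✓
Hence u(x, y) = - 2 \sin{\left(x y \right)} + \sqrt{2} \cos{\left(y + \frac{\pi}{4} \right)}.

Answer: u(x, y) = - 2 \sin{\left(x y \right)} + \sqrt{2} \cos{\left(y + \frac{\pi}{4} \right)}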